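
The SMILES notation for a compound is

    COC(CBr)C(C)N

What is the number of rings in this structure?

0

In SMILES, each pair of matching ring-closure digits denotes one ring-closing bond; the number of such bonds equals the number of independent rings.
Ring-closure bonds here: 0.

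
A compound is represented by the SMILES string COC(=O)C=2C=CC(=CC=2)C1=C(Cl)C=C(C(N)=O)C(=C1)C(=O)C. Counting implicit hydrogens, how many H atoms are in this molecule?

14

Walk through each heavy atom and fill implicit hydrogens from standard valence (C 4, N 3, O 2, S 2, halogen 1):
  atom 1: C, bond orders sum to 1 (valence 4) → 3 H
  atom 2: O, bond orders sum to 2 (valence 2) → 0 H
  atom 3: C, bond orders sum to 4 (valence 4) → 0 H
  atom 4: O, bond orders sum to 2 (valence 2) → 0 H
  atom 5: C, bond orders sum to 4 (valence 4) → 0 H
  atom 6: C, bond orders sum to 3 (valence 4) → 1 H
  atom 7: C, bond orders sum to 3 (valence 4) → 1 H
  atom 8: C, bond orders sum to 4 (valence 4) → 0 H
  atom 9: C, bond orders sum to 3 (valence 4) → 1 H
  atom 10: C, bond orders sum to 3 (valence 4) → 1 H
  atom 11: C, bond orders sum to 4 (valence 4) → 0 H
  atom 12: C, bond orders sum to 4 (valence 4) → 0 H
  atom 13: Cl (halogen, monovalent) → 0 H
  atom 14: C, bond orders sum to 3 (valence 4) → 1 H
  atom 15: C, bond orders sum to 4 (valence 4) → 0 H
  atom 16: C, bond orders sum to 4 (valence 4) → 0 H
  atom 17: N, bond orders sum to 1 (valence 3) → 2 H
  atom 18: O, bond orders sum to 2 (valence 2) → 0 H
  atom 19: C, bond orders sum to 4 (valence 4) → 0 H
  atom 20: C, bond orders sum to 3 (valence 4) → 1 H
  atom 21: C, bond orders sum to 4 (valence 4) → 0 H
  atom 22: O, bond orders sum to 2 (valence 2) → 0 H
  atom 23: C, bond orders sum to 1 (valence 4) → 3 H
Total hydrogens: 14.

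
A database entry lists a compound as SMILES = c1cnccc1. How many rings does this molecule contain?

1

In SMILES, each pair of matching ring-closure digits denotes one ring-closing bond; the number of such bonds equals the number of independent rings.
Ring-closure bonds here: 1.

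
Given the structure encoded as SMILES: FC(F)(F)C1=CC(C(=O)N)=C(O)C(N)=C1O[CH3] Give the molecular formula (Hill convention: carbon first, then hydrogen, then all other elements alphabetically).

Walk through each heavy atom and fill implicit hydrogens from standard valence (C 4, N 3, O 2, S 2, halogen 1):
  atom 1: F (halogen, monovalent) → 0 H
  atom 2: C, bond orders sum to 4 (valence 4) → 0 H
  atom 3: F (halogen, monovalent) → 0 H
  atom 4: F (halogen, monovalent) → 0 H
  atom 5: C, bond orders sum to 4 (valence 4) → 0 H
  atom 6: C, bond orders sum to 3 (valence 4) → 1 H
  atom 7: C, bond orders sum to 4 (valence 4) → 0 H
  atom 8: C, bond orders sum to 4 (valence 4) → 0 H
  atom 9: O, bond orders sum to 2 (valence 2) → 0 H
  atom 10: N, bond orders sum to 1 (valence 3) → 2 H
  atom 11: C, bond orders sum to 4 (valence 4) → 0 H
  atom 12: O, bond orders sum to 1 (valence 2) → 1 H
  atom 13: C, bond orders sum to 4 (valence 4) → 0 H
  atom 14: N, bond orders sum to 1 (valence 3) → 2 H
  atom 15: C, bond orders sum to 4 (valence 4) → 0 H
  atom 16: O, bond orders sum to 2 (valence 2) → 0 H
  atom 17: C with explicit H count 3
Totals → C:9, H:9, F:3, N:2, O:3.

C9H9F3N2O3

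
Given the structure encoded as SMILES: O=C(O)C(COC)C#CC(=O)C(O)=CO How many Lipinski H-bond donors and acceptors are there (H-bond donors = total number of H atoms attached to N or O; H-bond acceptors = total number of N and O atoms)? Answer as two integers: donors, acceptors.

Donors: find every N or O and count the H atoms it carries.
  atom 1 (O): bond orders sum to 2 → 0 H
  atom 3 (O): bond orders sum to 1 → 1 H
  atom 6 (O): bond orders sum to 2 → 0 H
  atom 11 (O): bond orders sum to 2 → 0 H
  atom 13 (O): bond orders sum to 1 → 1 H
  atom 15 (O): bond orders sum to 1 → 1 H
Lipinski HBD = 3.
Acceptors: N atoms = 0, O atoms = 6 → HBA = 6.

3, 6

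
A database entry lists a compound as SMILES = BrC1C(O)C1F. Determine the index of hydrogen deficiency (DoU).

1

Degree of unsaturation = (number of rings) + (number of π bonds).
Ring closures in the SMILES: 1.
π bonds: none → 0 DoU from unsaturation.
Total DoU = 1 + 0 = 1.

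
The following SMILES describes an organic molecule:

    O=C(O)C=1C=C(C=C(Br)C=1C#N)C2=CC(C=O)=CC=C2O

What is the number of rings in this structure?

2

In SMILES, each pair of matching ring-closure digits denotes one ring-closing bond; the number of such bonds equals the number of independent rings.
Ring-closure bonds here: 2.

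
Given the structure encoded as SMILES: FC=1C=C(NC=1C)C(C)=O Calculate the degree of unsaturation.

Degree of unsaturation = (number of rings) + (number of π bonds).
Ring closures in the SMILES: 1.
π bonds: 3 double bonds (each 1 DoU) → 3 DoU from unsaturation.
Total DoU = 1 + 3 = 4.

4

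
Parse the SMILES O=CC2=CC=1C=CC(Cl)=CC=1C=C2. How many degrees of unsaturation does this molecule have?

Degree of unsaturation = (number of rings) + (number of π bonds).
Ring closures in the SMILES: 2.
π bonds: 6 double bonds (each 1 DoU) → 6 DoU from unsaturation.
Total DoU = 2 + 6 = 8.

8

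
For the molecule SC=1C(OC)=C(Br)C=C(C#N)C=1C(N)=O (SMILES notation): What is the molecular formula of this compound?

C9H7BrN2O2S

Walk through each heavy atom and fill implicit hydrogens from standard valence (C 4, N 3, O 2, S 2, halogen 1):
  atom 1: S, bond orders sum to 1 (valence 2) → 1 H
  atom 2: C, bond orders sum to 4 (valence 4) → 0 H
  atom 3: C, bond orders sum to 4 (valence 4) → 0 H
  atom 4: O, bond orders sum to 2 (valence 2) → 0 H
  atom 5: C, bond orders sum to 1 (valence 4) → 3 H
  atom 6: C, bond orders sum to 4 (valence 4) → 0 H
  atom 7: Br (halogen, monovalent) → 0 H
  atom 8: C, bond orders sum to 3 (valence 4) → 1 H
  atom 9: C, bond orders sum to 4 (valence 4) → 0 H
  atom 10: C, bond orders sum to 4 (valence 4) → 0 H
  atom 11: N, bond orders sum to 3 (valence 3) → 0 H
  atom 12: C, bond orders sum to 4 (valence 4) → 0 H
  atom 13: C, bond orders sum to 4 (valence 4) → 0 H
  atom 14: N, bond orders sum to 1 (valence 3) → 2 H
  atom 15: O, bond orders sum to 2 (valence 2) → 0 H
Totals → C:9, H:7, Br:1, N:2, O:2, S:1.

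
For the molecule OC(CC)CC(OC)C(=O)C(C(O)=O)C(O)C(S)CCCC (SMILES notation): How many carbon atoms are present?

15

Count every carbon token in the SMILES (each C, including those in ring-closure positions and inside branches).
Carbon count: 15.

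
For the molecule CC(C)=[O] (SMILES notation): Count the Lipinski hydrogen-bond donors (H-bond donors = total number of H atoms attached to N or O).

Donors: find every N or O and count the H atoms it carries.
  atom 4 (O): bond orders sum to 2 → 0 H
Lipinski HBD = 0.

0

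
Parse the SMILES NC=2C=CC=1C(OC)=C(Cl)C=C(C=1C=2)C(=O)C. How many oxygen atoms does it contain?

2

Scan the SMILES for O atoms (remember two-letter symbols like Cl and Br are single atoms).
Oxygen count: 2.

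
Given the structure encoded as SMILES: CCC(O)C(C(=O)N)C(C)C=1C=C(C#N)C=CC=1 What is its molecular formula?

C14H18N2O2

Walk through each heavy atom and fill implicit hydrogens from standard valence (C 4, N 3, O 2, S 2, halogen 1):
  atom 1: C, bond orders sum to 1 (valence 4) → 3 H
  atom 2: C, bond orders sum to 2 (valence 4) → 2 H
  atom 3: C, bond orders sum to 3 (valence 4) → 1 H
  atom 4: O, bond orders sum to 1 (valence 2) → 1 H
  atom 5: C, bond orders sum to 3 (valence 4) → 1 H
  atom 6: C, bond orders sum to 4 (valence 4) → 0 H
  atom 7: O, bond orders sum to 2 (valence 2) → 0 H
  atom 8: N, bond orders sum to 1 (valence 3) → 2 H
  atom 9: C, bond orders sum to 3 (valence 4) → 1 H
  atom 10: C, bond orders sum to 1 (valence 4) → 3 H
  atom 11: C, bond orders sum to 4 (valence 4) → 0 H
  atom 12: C, bond orders sum to 3 (valence 4) → 1 H
  atom 13: C, bond orders sum to 4 (valence 4) → 0 H
  atom 14: C, bond orders sum to 4 (valence 4) → 0 H
  atom 15: N, bond orders sum to 3 (valence 3) → 0 H
  atom 16: C, bond orders sum to 3 (valence 4) → 1 H
  atom 17: C, bond orders sum to 3 (valence 4) → 1 H
  atom 18: C, bond orders sum to 3 (valence 4) → 1 H
Totals → C:14, H:18, N:2, O:2.
In Hill order: C14H18N2O2.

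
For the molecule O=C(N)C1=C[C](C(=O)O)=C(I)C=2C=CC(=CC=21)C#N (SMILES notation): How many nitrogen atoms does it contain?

Scan the SMILES for N atoms (remember two-letter symbols like Cl and Br are single atoms).
Nitrogen count: 2.

2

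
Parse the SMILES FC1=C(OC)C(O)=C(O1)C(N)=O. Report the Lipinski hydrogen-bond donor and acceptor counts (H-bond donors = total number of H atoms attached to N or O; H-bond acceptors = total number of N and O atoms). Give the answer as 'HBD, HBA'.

Donors: find every N or O and count the H atoms it carries.
  atom 4 (O): bond orders sum to 2 → 0 H
  atom 7 (O): bond orders sum to 1 → 1 H
  atom 9 (O): bond orders sum to 2 → 0 H
  atom 11 (N): bond orders sum to 1 → 2 H
  atom 12 (O): bond orders sum to 2 → 0 H
Lipinski HBD = 3.
Acceptors: N atoms = 1, O atoms = 4 → HBA = 5.

3, 5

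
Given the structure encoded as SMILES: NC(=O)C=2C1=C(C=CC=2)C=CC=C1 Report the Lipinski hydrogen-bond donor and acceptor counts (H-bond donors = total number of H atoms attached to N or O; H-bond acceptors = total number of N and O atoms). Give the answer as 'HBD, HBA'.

2, 2

Donors: find every N or O and count the H atoms it carries.
  atom 1 (N): bond orders sum to 1 → 2 H
  atom 3 (O): bond orders sum to 2 → 0 H
Lipinski HBD = 2.
Acceptors: N atoms = 1, O atoms = 1 → HBA = 2.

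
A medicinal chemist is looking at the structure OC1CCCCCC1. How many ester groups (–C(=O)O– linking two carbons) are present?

Scan the SMILES for the ester motif — none present.
Groups that are present: 1 hydroxyl.

0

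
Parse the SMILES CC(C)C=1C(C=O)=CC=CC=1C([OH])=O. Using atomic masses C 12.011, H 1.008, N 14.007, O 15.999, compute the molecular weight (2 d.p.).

First, the molecular formula is C11H12O3 (counting implicit H from valence).
  C: 11 × 12.011 = 132.121
  H: 12 × 1.008 = 12.096
  O: 3 × 15.999 = 47.997
Sum: 11×12.011 + 12×1.008 + 3×15.999 = 192.214 → 192.21 g/mol.

192.21 g/mol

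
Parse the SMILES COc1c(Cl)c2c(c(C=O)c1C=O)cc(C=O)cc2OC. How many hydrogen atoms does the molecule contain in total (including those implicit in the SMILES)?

11

Walk through each heavy atom and fill implicit hydrogens from standard valence (C 4, N 3, O 2, S 2, halogen 1); for lowercase aromatic atoms, an aromatic c carries 1 H when it has two neighbours and 0 H with three, and aromatic n carries 0 H:
  atom 1: C, bond orders sum to 1 (valence 4) → 3 H
  atom 2: O, bond orders sum to 2 (valence 2) → 0 H
  atom 3: aromatic c, 3 neighbours → 0 H
  atom 4: aromatic c, 3 neighbours → 0 H
  atom 5: Cl (halogen, monovalent) → 0 H
  atom 6: aromatic c, 3 neighbours → 0 H
  atom 7: aromatic c, 3 neighbours → 0 H
  atom 8: aromatic c, 3 neighbours → 0 H
  atom 9: C, bond orders sum to 3 (valence 4) → 1 H
  atom 10: O, bond orders sum to 2 (valence 2) → 0 H
  atom 11: aromatic c, 3 neighbours → 0 H
  atom 12: C, bond orders sum to 3 (valence 4) → 1 H
  atom 13: O, bond orders sum to 2 (valence 2) → 0 H
  atom 14: aromatic c, 2 neighbours → 1 H
  atom 15: aromatic c, 3 neighbours → 0 H
  atom 16: C, bond orders sum to 3 (valence 4) → 1 H
  atom 17: O, bond orders sum to 2 (valence 2) → 0 H
  atom 18: aromatic c, 2 neighbours → 1 H
  atom 19: aromatic c, 3 neighbours → 0 H
  atom 20: O, bond orders sum to 2 (valence 2) → 0 H
  atom 21: C, bond orders sum to 1 (valence 4) → 3 H
Total hydrogens: 11.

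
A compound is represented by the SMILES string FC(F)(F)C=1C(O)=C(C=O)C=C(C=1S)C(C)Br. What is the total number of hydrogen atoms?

Walk through each heavy atom and fill implicit hydrogens from standard valence (C 4, N 3, O 2, S 2, halogen 1):
  atom 1: F (halogen, monovalent) → 0 H
  atom 2: C, bond orders sum to 4 (valence 4) → 0 H
  atom 3: F (halogen, monovalent) → 0 H
  atom 4: F (halogen, monovalent) → 0 H
  atom 5: C, bond orders sum to 4 (valence 4) → 0 H
  atom 6: C, bond orders sum to 4 (valence 4) → 0 H
  atom 7: O, bond orders sum to 1 (valence 2) → 1 H
  atom 8: C, bond orders sum to 4 (valence 4) → 0 H
  atom 9: C, bond orders sum to 3 (valence 4) → 1 H
  atom 10: O, bond orders sum to 2 (valence 2) → 0 H
  atom 11: C, bond orders sum to 3 (valence 4) → 1 H
  atom 12: C, bond orders sum to 4 (valence 4) → 0 H
  atom 13: C, bond orders sum to 4 (valence 4) → 0 H
  atom 14: S, bond orders sum to 1 (valence 2) → 1 H
  atom 15: C, bond orders sum to 3 (valence 4) → 1 H
  atom 16: C, bond orders sum to 1 (valence 4) → 3 H
  atom 17: Br (halogen, monovalent) → 0 H
Total hydrogens: 8.

8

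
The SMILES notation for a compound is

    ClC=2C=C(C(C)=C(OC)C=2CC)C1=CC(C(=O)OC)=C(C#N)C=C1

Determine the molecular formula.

C19H18ClNO3

Walk through each heavy atom and fill implicit hydrogens from standard valence (C 4, N 3, O 2, S 2, halogen 1):
  atom 1: Cl (halogen, monovalent) → 0 H
  atom 2: C, bond orders sum to 4 (valence 4) → 0 H
  atom 3: C, bond orders sum to 3 (valence 4) → 1 H
  atom 4: C, bond orders sum to 4 (valence 4) → 0 H
  atom 5: C, bond orders sum to 4 (valence 4) → 0 H
  atom 6: C, bond orders sum to 1 (valence 4) → 3 H
  atom 7: C, bond orders sum to 4 (valence 4) → 0 H
  atom 8: O, bond orders sum to 2 (valence 2) → 0 H
  atom 9: C, bond orders sum to 1 (valence 4) → 3 H
  atom 10: C, bond orders sum to 4 (valence 4) → 0 H
  atom 11: C, bond orders sum to 2 (valence 4) → 2 H
  atom 12: C, bond orders sum to 1 (valence 4) → 3 H
  atom 13: C, bond orders sum to 4 (valence 4) → 0 H
  atom 14: C, bond orders sum to 3 (valence 4) → 1 H
  atom 15: C, bond orders sum to 4 (valence 4) → 0 H
  atom 16: C, bond orders sum to 4 (valence 4) → 0 H
  atom 17: O, bond orders sum to 2 (valence 2) → 0 H
  atom 18: O, bond orders sum to 2 (valence 2) → 0 H
  atom 19: C, bond orders sum to 1 (valence 4) → 3 H
  atom 20: C, bond orders sum to 4 (valence 4) → 0 H
  atom 21: C, bond orders sum to 4 (valence 4) → 0 H
  atom 22: N, bond orders sum to 3 (valence 3) → 0 H
  atom 23: C, bond orders sum to 3 (valence 4) → 1 H
  atom 24: C, bond orders sum to 3 (valence 4) → 1 H
Totals → C:19, H:18, Cl:1, N:1, O:3.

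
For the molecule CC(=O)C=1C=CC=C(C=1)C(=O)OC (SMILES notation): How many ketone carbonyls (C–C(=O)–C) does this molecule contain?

1

The ketone motif appears at heavy-atom position 2 in the SMILES.
Other groups present: 1 ester.
Ketone count: 1.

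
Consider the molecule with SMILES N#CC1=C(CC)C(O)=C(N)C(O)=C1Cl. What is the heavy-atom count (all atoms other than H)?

14

Every atom symbol written in the SMILES (organic subset) is one heavy atom; implicit H are not written.
Heavy atoms by element → C:9, Cl:1, N:2, O:2.
Total: 14.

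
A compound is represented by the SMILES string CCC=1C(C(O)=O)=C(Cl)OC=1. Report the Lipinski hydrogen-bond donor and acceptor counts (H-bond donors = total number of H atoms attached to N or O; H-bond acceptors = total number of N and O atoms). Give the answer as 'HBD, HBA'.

Donors: find every N or O and count the H atoms it carries.
  atom 6 (O): bond orders sum to 1 → 1 H
  atom 7 (O): bond orders sum to 2 → 0 H
  atom 10 (O): bond orders sum to 2 → 0 H
Lipinski HBD = 1.
Acceptors: N atoms = 0, O atoms = 3 → HBA = 3.

1, 3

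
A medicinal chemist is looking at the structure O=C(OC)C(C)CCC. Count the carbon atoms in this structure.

7

Count every carbon token in the SMILES (each C, including those in ring-closure positions and inside branches).
Carbon count: 7.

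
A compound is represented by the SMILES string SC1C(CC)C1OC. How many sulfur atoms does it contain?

Scan the SMILES for S atoms (remember two-letter symbols like Cl and Br are single atoms).
Sulfur count: 1.

1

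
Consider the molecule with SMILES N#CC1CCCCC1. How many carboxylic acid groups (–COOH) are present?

Scan the SMILES for the carboxylic acid motif — none present.
Groups that are present: 1 nitrile.

0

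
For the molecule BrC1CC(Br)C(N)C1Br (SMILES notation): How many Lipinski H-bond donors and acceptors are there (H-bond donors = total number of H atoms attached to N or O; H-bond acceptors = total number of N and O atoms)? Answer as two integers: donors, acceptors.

2, 1

Donors: find every N or O and count the H atoms it carries.
  atom 7 (N): bond orders sum to 1 → 2 H
Lipinski HBD = 2.
Acceptors: N atoms = 1, O atoms = 0 → HBA = 1.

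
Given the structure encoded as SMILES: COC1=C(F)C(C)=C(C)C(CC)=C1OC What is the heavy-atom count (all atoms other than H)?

15

Every atom symbol written in the SMILES (organic subset) is one heavy atom; implicit H are not written.
Heavy atoms by element → C:12, F:1, O:2.
Total: 15.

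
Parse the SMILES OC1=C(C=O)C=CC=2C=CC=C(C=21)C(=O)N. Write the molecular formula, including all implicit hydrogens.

Walk through each heavy atom and fill implicit hydrogens from standard valence (C 4, N 3, O 2, S 2, halogen 1):
  atom 1: O, bond orders sum to 1 (valence 2) → 1 H
  atom 2: C, bond orders sum to 4 (valence 4) → 0 H
  atom 3: C, bond orders sum to 4 (valence 4) → 0 H
  atom 4: C, bond orders sum to 3 (valence 4) → 1 H
  atom 5: O, bond orders sum to 2 (valence 2) → 0 H
  atom 6: C, bond orders sum to 3 (valence 4) → 1 H
  atom 7: C, bond orders sum to 3 (valence 4) → 1 H
  atom 8: C, bond orders sum to 4 (valence 4) → 0 H
  atom 9: C, bond orders sum to 3 (valence 4) → 1 H
  atom 10: C, bond orders sum to 3 (valence 4) → 1 H
  atom 11: C, bond orders sum to 3 (valence 4) → 1 H
  atom 12: C, bond orders sum to 4 (valence 4) → 0 H
  atom 13: C, bond orders sum to 4 (valence 4) → 0 H
  atom 14: C, bond orders sum to 4 (valence 4) → 0 H
  atom 15: O, bond orders sum to 2 (valence 2) → 0 H
  atom 16: N, bond orders sum to 1 (valence 3) → 2 H
Totals → C:12, H:9, N:1, O:3.

C12H9NO3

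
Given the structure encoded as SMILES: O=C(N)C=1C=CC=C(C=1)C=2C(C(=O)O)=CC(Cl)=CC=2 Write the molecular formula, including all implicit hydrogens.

C14H10ClNO3

Walk through each heavy atom and fill implicit hydrogens from standard valence (C 4, N 3, O 2, S 2, halogen 1):
  atom 1: O, bond orders sum to 2 (valence 2) → 0 H
  atom 2: C, bond orders sum to 4 (valence 4) → 0 H
  atom 3: N, bond orders sum to 1 (valence 3) → 2 H
  atom 4: C, bond orders sum to 4 (valence 4) → 0 H
  atom 5: C, bond orders sum to 3 (valence 4) → 1 H
  atom 6: C, bond orders sum to 3 (valence 4) → 1 H
  atom 7: C, bond orders sum to 3 (valence 4) → 1 H
  atom 8: C, bond orders sum to 4 (valence 4) → 0 H
  atom 9: C, bond orders sum to 3 (valence 4) → 1 H
  atom 10: C, bond orders sum to 4 (valence 4) → 0 H
  atom 11: C, bond orders sum to 4 (valence 4) → 0 H
  atom 12: C, bond orders sum to 4 (valence 4) → 0 H
  atom 13: O, bond orders sum to 2 (valence 2) → 0 H
  atom 14: O, bond orders sum to 1 (valence 2) → 1 H
  atom 15: C, bond orders sum to 3 (valence 4) → 1 H
  atom 16: C, bond orders sum to 4 (valence 4) → 0 H
  atom 17: Cl (halogen, monovalent) → 0 H
  atom 18: C, bond orders sum to 3 (valence 4) → 1 H
  atom 19: C, bond orders sum to 3 (valence 4) → 1 H
Totals → C:14, H:10, Cl:1, N:1, O:3.
In Hill order: C14H10ClNO3.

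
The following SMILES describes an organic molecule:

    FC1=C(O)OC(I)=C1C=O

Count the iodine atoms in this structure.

1

Scan the SMILES for I atoms (remember two-letter symbols like Cl and Br are single atoms).
Iodine count: 1.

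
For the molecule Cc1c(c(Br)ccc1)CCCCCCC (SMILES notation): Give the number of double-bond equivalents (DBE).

4

Molecular formula: C14H21Br.
DoU = (2C + 2 + N − H − X) / 2, where X is the halogen count and O/S are ignored.
    = (2·14 + 2 + 0 − 21 − 1) / 2 = 8 / 2 = 4.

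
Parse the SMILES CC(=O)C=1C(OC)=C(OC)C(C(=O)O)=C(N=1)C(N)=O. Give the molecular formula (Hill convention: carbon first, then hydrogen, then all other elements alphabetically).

C11H12N2O6

Walk through each heavy atom and fill implicit hydrogens from standard valence (C 4, N 3, O 2, S 2, halogen 1):
  atom 1: C, bond orders sum to 1 (valence 4) → 3 H
  atom 2: C, bond orders sum to 4 (valence 4) → 0 H
  atom 3: O, bond orders sum to 2 (valence 2) → 0 H
  atom 4: C, bond orders sum to 4 (valence 4) → 0 H
  atom 5: C, bond orders sum to 4 (valence 4) → 0 H
  atom 6: O, bond orders sum to 2 (valence 2) → 0 H
  atom 7: C, bond orders sum to 1 (valence 4) → 3 H
  atom 8: C, bond orders sum to 4 (valence 4) → 0 H
  atom 9: O, bond orders sum to 2 (valence 2) → 0 H
  atom 10: C, bond orders sum to 1 (valence 4) → 3 H
  atom 11: C, bond orders sum to 4 (valence 4) → 0 H
  atom 12: C, bond orders sum to 4 (valence 4) → 0 H
  atom 13: O, bond orders sum to 2 (valence 2) → 0 H
  atom 14: O, bond orders sum to 1 (valence 2) → 1 H
  atom 15: C, bond orders sum to 4 (valence 4) → 0 H
  atom 16: N, bond orders sum to 3 (valence 3) → 0 H
  atom 17: C, bond orders sum to 4 (valence 4) → 0 H
  atom 18: N, bond orders sum to 1 (valence 3) → 2 H
  atom 19: O, bond orders sum to 2 (valence 2) → 0 H
Totals → C:11, H:12, N:2, O:6.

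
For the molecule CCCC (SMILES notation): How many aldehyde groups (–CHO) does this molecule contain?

Scan the SMILES for the aldehyde motif — none present.

0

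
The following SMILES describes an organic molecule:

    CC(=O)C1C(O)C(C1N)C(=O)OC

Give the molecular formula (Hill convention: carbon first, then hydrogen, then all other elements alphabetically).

Walk through each heavy atom and fill implicit hydrogens from standard valence (C 4, N 3, O 2, S 2, halogen 1):
  atom 1: C, bond orders sum to 1 (valence 4) → 3 H
  atom 2: C, bond orders sum to 4 (valence 4) → 0 H
  atom 3: O, bond orders sum to 2 (valence 2) → 0 H
  atom 4: C, bond orders sum to 3 (valence 4) → 1 H
  atom 5: C, bond orders sum to 3 (valence 4) → 1 H
  atom 6: O, bond orders sum to 1 (valence 2) → 1 H
  atom 7: C, bond orders sum to 3 (valence 4) → 1 H
  atom 8: C, bond orders sum to 3 (valence 4) → 1 H
  atom 9: N, bond orders sum to 1 (valence 3) → 2 H
  atom 10: C, bond orders sum to 4 (valence 4) → 0 H
  atom 11: O, bond orders sum to 2 (valence 2) → 0 H
  atom 12: O, bond orders sum to 2 (valence 2) → 0 H
  atom 13: C, bond orders sum to 1 (valence 4) → 3 H
Totals → C:8, H:13, N:1, O:4.

C8H13NO4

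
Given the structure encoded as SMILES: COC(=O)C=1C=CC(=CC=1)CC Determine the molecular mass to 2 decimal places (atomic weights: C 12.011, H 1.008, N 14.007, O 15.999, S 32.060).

First, the molecular formula is C10H12O2 (counting implicit H from valence).
  C: 10 × 12.011 = 120.110
  H: 12 × 1.008 = 12.096
  O: 2 × 15.999 = 31.998
Sum: 10×12.011 + 12×1.008 + 2×15.999 = 164.204 → 164.20 g/mol.

164.20 g/mol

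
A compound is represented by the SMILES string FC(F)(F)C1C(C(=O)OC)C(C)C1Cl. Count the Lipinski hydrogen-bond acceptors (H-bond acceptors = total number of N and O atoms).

2

N atoms: 0; O atoms: 2.
Lipinski HBA = 0 + 2 = 2.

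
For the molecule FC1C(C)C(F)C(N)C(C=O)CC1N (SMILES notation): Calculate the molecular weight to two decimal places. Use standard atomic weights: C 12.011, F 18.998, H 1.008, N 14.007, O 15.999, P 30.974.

First, the molecular formula is C9H16F2N2O (counting implicit H from valence).
  C: 9 × 12.011 = 108.099
  F: 2 × 18.998 = 37.996
  H: 16 × 1.008 = 16.128
  N: 2 × 14.007 = 28.014
  O: 1 × 15.999 = 15.999
Sum: 9×12.011 + 2×18.998 + 16×1.008 + 2×14.007 + 1×15.999 = 206.236 → 206.24 g/mol.

206.24 g/mol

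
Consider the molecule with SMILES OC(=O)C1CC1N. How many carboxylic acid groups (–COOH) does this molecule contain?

The carboxylic acid motif appears at heavy-atom position 2 in the SMILES.
Other groups present: 1 primary amine.
Carboxylic acid count: 1.

1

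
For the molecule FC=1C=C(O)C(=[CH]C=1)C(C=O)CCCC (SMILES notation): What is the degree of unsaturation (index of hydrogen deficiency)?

5

Degree of unsaturation = (number of rings) + (number of π bonds).
Ring closures in the SMILES: 1.
π bonds: 4 double bonds (each 1 DoU) → 4 DoU from unsaturation.
Total DoU = 1 + 4 = 5.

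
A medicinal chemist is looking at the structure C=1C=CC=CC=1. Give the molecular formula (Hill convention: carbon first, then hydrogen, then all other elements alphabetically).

C6H6

Walk through each heavy atom and fill implicit hydrogens from standard valence (C 4, N 3, O 2, S 2, halogen 1):
  atom 1: C, bond orders sum to 3 (valence 4) → 1 H
  atom 2: C, bond orders sum to 3 (valence 4) → 1 H
  atom 3: C, bond orders sum to 3 (valence 4) → 1 H
  atom 4: C, bond orders sum to 3 (valence 4) → 1 H
  atom 5: C, bond orders sum to 3 (valence 4) → 1 H
  atom 6: C, bond orders sum to 3 (valence 4) → 1 H
Totals → C:6, H:6.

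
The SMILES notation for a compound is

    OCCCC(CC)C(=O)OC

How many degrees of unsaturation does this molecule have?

1

Molecular formula: C8H16O3.
DoU = (2C + 2 + N − H − X) / 2, where X is the halogen count and O/S are ignored.
    = (2·8 + 2 + 0 − 16 − 0) / 2 = 2 / 2 = 1.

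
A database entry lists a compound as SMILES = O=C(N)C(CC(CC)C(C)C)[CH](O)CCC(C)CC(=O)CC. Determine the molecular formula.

C18H35NO3

Walk through each heavy atom and fill implicit hydrogens from standard valence (C 4, N 3, O 2, S 2, halogen 1):
  atom 1: O, bond orders sum to 2 (valence 2) → 0 H
  atom 2: C, bond orders sum to 4 (valence 4) → 0 H
  atom 3: N, bond orders sum to 1 (valence 3) → 2 H
  atom 4: C, bond orders sum to 3 (valence 4) → 1 H
  atom 5: C, bond orders sum to 2 (valence 4) → 2 H
  atom 6: C, bond orders sum to 3 (valence 4) → 1 H
  atom 7: C, bond orders sum to 2 (valence 4) → 2 H
  atom 8: C, bond orders sum to 1 (valence 4) → 3 H
  atom 9: C, bond orders sum to 3 (valence 4) → 1 H
  atom 10: C, bond orders sum to 1 (valence 4) → 3 H
  atom 11: C, bond orders sum to 1 (valence 4) → 3 H
  atom 12: C with explicit H count 1
  atom 13: O, bond orders sum to 1 (valence 2) → 1 H
  atom 14: C, bond orders sum to 2 (valence 4) → 2 H
  atom 15: C, bond orders sum to 2 (valence 4) → 2 H
  atom 16: C, bond orders sum to 3 (valence 4) → 1 H
  atom 17: C, bond orders sum to 1 (valence 4) → 3 H
  atom 18: C, bond orders sum to 2 (valence 4) → 2 H
  atom 19: C, bond orders sum to 4 (valence 4) → 0 H
  atom 20: O, bond orders sum to 2 (valence 2) → 0 H
  atom 21: C, bond orders sum to 2 (valence 4) → 2 H
  atom 22: C, bond orders sum to 1 (valence 4) → 3 H
Totals → C:18, H:35, N:1, O:3.
In Hill order: C18H35NO3.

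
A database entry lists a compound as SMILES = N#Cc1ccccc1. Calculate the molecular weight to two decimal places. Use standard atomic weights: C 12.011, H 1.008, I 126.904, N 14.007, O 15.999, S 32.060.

First, the molecular formula is C7H5N (counting implicit H from valence).
  C: 7 × 12.011 = 84.077
  H: 5 × 1.008 = 5.040
  N: 1 × 14.007 = 14.007
Sum: 7×12.011 + 5×1.008 + 1×14.007 = 103.124 → 103.12 g/mol.

103.12 g/mol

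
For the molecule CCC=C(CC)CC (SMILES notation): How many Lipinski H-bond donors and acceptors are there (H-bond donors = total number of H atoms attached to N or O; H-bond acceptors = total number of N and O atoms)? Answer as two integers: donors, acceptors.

Donors: find every N or O and count the H atoms it carries.
  (no N or O atoms present)
Lipinski HBD = 0.
Acceptors: N atoms = 0, O atoms = 0 → HBA = 0.

0, 0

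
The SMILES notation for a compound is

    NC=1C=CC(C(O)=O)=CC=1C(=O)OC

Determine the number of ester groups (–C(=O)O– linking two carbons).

1

The ester motif appears at heavy-atom position 11 in the SMILES.
Other groups present: 1 carboxylic acid, 1 primary amine.
Ester count: 1.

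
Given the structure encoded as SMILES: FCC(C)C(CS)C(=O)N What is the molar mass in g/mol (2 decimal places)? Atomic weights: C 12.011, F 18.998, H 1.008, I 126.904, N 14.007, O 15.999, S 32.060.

165.23 g/mol

First, the molecular formula is C6H12FNOS (counting implicit H from valence).
  C: 6 × 12.011 = 72.066
  F: 1 × 18.998 = 18.998
  H: 12 × 1.008 = 12.096
  N: 1 × 14.007 = 14.007
  O: 1 × 15.999 = 15.999
  S: 1 × 32.060 = 32.060
Sum: 6×12.011 + 1×18.998 + 12×1.008 + 1×14.007 + 1×15.999 + 1×32.060 = 165.226 → 165.23 g/mol.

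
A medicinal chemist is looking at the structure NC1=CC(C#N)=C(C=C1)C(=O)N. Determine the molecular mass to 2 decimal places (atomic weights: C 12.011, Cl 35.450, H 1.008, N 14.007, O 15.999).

First, the molecular formula is C8H7N3O (counting implicit H from valence).
  C: 8 × 12.011 = 96.088
  H: 7 × 1.008 = 7.056
  N: 3 × 14.007 = 42.021
  O: 1 × 15.999 = 15.999
Sum: 8×12.011 + 7×1.008 + 3×14.007 + 1×15.999 = 161.164 → 161.16 g/mol.

161.16 g/mol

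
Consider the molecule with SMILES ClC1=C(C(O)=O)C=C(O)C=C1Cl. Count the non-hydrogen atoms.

12

Every atom symbol written in the SMILES (organic subset) is one heavy atom; implicit H are not written.
Heavy atoms by element → C:7, Cl:2, O:3.
Total: 12.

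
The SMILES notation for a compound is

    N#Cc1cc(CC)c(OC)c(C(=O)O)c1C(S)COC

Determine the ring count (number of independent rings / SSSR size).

1

In SMILES, each pair of matching ring-closure digits denotes one ring-closing bond; the number of such bonds equals the number of independent rings.
Ring-closure bonds here: 1.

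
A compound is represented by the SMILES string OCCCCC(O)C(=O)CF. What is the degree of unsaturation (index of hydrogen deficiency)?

Degree of unsaturation = (number of rings) + (number of π bonds).
Ring closures in the SMILES: 0.
π bonds: 1 double bond (each 1 DoU) → 1 DoU from unsaturation.
Total DoU = 0 + 1 = 1.

1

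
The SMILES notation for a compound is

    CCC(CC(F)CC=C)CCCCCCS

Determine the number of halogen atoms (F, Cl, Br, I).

1

Halogen atoms appear at heavy-atom position 6 (1×F).
Other groups present: 1 alkene, 1 thiol.
Halogen count: 1.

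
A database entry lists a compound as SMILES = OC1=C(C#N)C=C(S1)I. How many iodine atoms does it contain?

1

Scan the SMILES for I atoms (remember two-letter symbols like Cl and Br are single atoms).
Iodine count: 1.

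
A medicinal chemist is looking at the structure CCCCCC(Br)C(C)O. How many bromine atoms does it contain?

Scan the SMILES for Br atoms (remember two-letter symbols like Cl and Br are single atoms).
Bromine count: 1.

1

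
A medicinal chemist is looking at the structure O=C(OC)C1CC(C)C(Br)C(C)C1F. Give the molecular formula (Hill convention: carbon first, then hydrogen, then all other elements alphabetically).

Walk through each heavy atom and fill implicit hydrogens from standard valence (C 4, N 3, O 2, S 2, halogen 1):
  atom 1: O, bond orders sum to 2 (valence 2) → 0 H
  atom 2: C, bond orders sum to 4 (valence 4) → 0 H
  atom 3: O, bond orders sum to 2 (valence 2) → 0 H
  atom 4: C, bond orders sum to 1 (valence 4) → 3 H
  atom 5: C, bond orders sum to 3 (valence 4) → 1 H
  atom 6: C, bond orders sum to 2 (valence 4) → 2 H
  atom 7: C, bond orders sum to 3 (valence 4) → 1 H
  atom 8: C, bond orders sum to 1 (valence 4) → 3 H
  atom 9: C, bond orders sum to 3 (valence 4) → 1 H
  atom 10: Br (halogen, monovalent) → 0 H
  atom 11: C, bond orders sum to 3 (valence 4) → 1 H
  atom 12: C, bond orders sum to 1 (valence 4) → 3 H
  atom 13: C, bond orders sum to 3 (valence 4) → 1 H
  atom 14: F (halogen, monovalent) → 0 H
Totals → C:10, H:16, Br:1, F:1, O:2.

C10H16BrFO2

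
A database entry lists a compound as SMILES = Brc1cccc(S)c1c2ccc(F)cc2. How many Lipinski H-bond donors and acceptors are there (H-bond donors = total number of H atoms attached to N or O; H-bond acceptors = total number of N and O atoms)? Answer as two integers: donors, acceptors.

0, 0

Donors: find every N or O and count the H atoms it carries.
  (no N or O atoms present)
Lipinski HBD = 0.
Acceptors: N atoms = 0, O atoms = 0 → HBA = 0.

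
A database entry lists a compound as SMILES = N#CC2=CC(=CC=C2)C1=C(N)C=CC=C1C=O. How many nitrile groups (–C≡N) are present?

The nitrile motif appears at heavy-atom position 2 in the SMILES.
Other groups present: 1 aldehyde, 1 primary amine.
Nitrile count: 1.

1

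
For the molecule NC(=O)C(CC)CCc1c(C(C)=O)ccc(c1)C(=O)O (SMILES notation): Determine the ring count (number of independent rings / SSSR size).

1

In SMILES, each pair of matching ring-closure digits denotes one ring-closing bond; the number of such bonds equals the number of independent rings.
Ring-closure bonds here: 1.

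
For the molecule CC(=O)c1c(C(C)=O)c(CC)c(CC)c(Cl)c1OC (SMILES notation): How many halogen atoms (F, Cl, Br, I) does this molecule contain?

Halogen atoms appear at heavy-atom position 16 (1×Cl).
Other groups present: 1 ether, 2 ketone.
Halogen count: 1.

1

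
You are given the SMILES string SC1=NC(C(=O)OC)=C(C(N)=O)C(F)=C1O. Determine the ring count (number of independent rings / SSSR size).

1

In SMILES, each pair of matching ring-closure digits denotes one ring-closing bond; the number of such bonds equals the number of independent rings.
Ring-closure bonds here: 1.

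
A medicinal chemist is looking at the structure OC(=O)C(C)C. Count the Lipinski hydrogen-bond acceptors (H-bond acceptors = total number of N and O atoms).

2

N atoms: 0; O atoms: 2.
Lipinski HBA = 0 + 2 = 2.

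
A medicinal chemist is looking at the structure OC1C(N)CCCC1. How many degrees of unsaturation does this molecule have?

Degree of unsaturation = (number of rings) + (number of π bonds).
Ring closures in the SMILES: 1.
π bonds: none → 0 DoU from unsaturation.
Total DoU = 1 + 0 = 1.

1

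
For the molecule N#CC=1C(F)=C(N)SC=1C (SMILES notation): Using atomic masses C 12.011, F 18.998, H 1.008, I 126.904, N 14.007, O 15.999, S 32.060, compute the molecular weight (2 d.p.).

156.18 g/mol

First, the molecular formula is C6H5FN2S (counting implicit H from valence).
  C: 6 × 12.011 = 72.066
  F: 1 × 18.998 = 18.998
  H: 5 × 1.008 = 5.040
  N: 2 × 14.007 = 28.014
  S: 1 × 32.060 = 32.060
Sum: 6×12.011 + 1×18.998 + 5×1.008 + 2×14.007 + 1×32.060 = 156.178 → 156.18 g/mol.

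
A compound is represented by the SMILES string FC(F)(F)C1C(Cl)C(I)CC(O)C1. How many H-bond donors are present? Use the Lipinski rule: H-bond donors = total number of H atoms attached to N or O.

1

Donors: find every N or O and count the H atoms it carries.
  atom 12 (O): bond orders sum to 1 → 1 H
Lipinski HBD = 1.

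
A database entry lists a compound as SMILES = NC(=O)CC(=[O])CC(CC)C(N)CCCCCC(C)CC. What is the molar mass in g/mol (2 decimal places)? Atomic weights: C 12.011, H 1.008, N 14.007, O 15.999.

First, the molecular formula is C17H34N2O2 (counting implicit H from valence).
  C: 17 × 12.011 = 204.187
  H: 34 × 1.008 = 34.272
  N: 2 × 14.007 = 28.014
  O: 2 × 15.999 = 31.998
Sum: 17×12.011 + 34×1.008 + 2×14.007 + 2×15.999 = 298.471 → 298.47 g/mol.

298.47 g/mol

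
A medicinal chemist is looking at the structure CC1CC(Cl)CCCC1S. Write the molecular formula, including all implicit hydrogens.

C8H15ClS

Walk through each heavy atom and fill implicit hydrogens from standard valence (C 4, N 3, O 2, S 2, halogen 1):
  atom 1: C, bond orders sum to 1 (valence 4) → 3 H
  atom 2: C, bond orders sum to 3 (valence 4) → 1 H
  atom 3: C, bond orders sum to 2 (valence 4) → 2 H
  atom 4: C, bond orders sum to 3 (valence 4) → 1 H
  atom 5: Cl (halogen, monovalent) → 0 H
  atom 6: C, bond orders sum to 2 (valence 4) → 2 H
  atom 7: C, bond orders sum to 2 (valence 4) → 2 H
  atom 8: C, bond orders sum to 2 (valence 4) → 2 H
  atom 9: C, bond orders sum to 3 (valence 4) → 1 H
  atom 10: S, bond orders sum to 1 (valence 2) → 1 H
Totals → C:8, H:15, Cl:1, S:1.
In Hill order: C8H15ClS.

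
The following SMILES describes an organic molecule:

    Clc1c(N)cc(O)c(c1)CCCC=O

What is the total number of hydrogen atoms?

Walk through each heavy atom and fill implicit hydrogens from standard valence (C 4, N 3, O 2, S 2, halogen 1); for lowercase aromatic atoms, an aromatic c carries 1 H when it has two neighbours and 0 H with three, and aromatic n carries 0 H:
  atom 1: Cl (halogen, monovalent) → 0 H
  atom 2: aromatic c, 3 neighbours → 0 H
  atom 3: aromatic c, 3 neighbours → 0 H
  atom 4: N, bond orders sum to 1 (valence 3) → 2 H
  atom 5: aromatic c, 2 neighbours → 1 H
  atom 6: aromatic c, 3 neighbours → 0 H
  atom 7: O, bond orders sum to 1 (valence 2) → 1 H
  atom 8: aromatic c, 3 neighbours → 0 H
  atom 9: aromatic c, 2 neighbours → 1 H
  atom 10: C, bond orders sum to 2 (valence 4) → 2 H
  atom 11: C, bond orders sum to 2 (valence 4) → 2 H
  atom 12: C, bond orders sum to 2 (valence 4) → 2 H
  atom 13: C, bond orders sum to 3 (valence 4) → 1 H
  atom 14: O, bond orders sum to 2 (valence 2) → 0 H
Total hydrogens: 12.

12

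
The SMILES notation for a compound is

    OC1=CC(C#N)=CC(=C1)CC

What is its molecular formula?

C9H9NO

Walk through each heavy atom and fill implicit hydrogens from standard valence (C 4, N 3, O 2, S 2, halogen 1):
  atom 1: O, bond orders sum to 1 (valence 2) → 1 H
  atom 2: C, bond orders sum to 4 (valence 4) → 0 H
  atom 3: C, bond orders sum to 3 (valence 4) → 1 H
  atom 4: C, bond orders sum to 4 (valence 4) → 0 H
  atom 5: C, bond orders sum to 4 (valence 4) → 0 H
  atom 6: N, bond orders sum to 3 (valence 3) → 0 H
  atom 7: C, bond orders sum to 3 (valence 4) → 1 H
  atom 8: C, bond orders sum to 4 (valence 4) → 0 H
  atom 9: C, bond orders sum to 3 (valence 4) → 1 H
  atom 10: C, bond orders sum to 2 (valence 4) → 2 H
  atom 11: C, bond orders sum to 1 (valence 4) → 3 H
Totals → C:9, H:9, N:1, O:1.
In Hill order: C9H9NO.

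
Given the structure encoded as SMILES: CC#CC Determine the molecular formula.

C4H6

Walk through each heavy atom and fill implicit hydrogens from standard valence (C 4, N 3, O 2, S 2, halogen 1):
  atom 1: C, bond orders sum to 1 (valence 4) → 3 H
  atom 2: C, bond orders sum to 4 (valence 4) → 0 H
  atom 3: C, bond orders sum to 4 (valence 4) → 0 H
  atom 4: C, bond orders sum to 1 (valence 4) → 3 H
Totals → C:4, H:6.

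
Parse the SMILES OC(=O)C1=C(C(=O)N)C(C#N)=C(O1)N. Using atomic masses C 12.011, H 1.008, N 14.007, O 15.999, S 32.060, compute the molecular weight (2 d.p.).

195.13 g/mol

First, the molecular formula is C7H5N3O4 (counting implicit H from valence).
  C: 7 × 12.011 = 84.077
  H: 5 × 1.008 = 5.040
  N: 3 × 14.007 = 42.021
  O: 4 × 15.999 = 63.996
Sum: 7×12.011 + 5×1.008 + 3×14.007 + 4×15.999 = 195.134 → 195.13 g/mol.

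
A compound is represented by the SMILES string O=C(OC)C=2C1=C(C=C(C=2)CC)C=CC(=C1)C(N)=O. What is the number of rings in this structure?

In SMILES, each pair of matching ring-closure digits denotes one ring-closing bond; the number of such bonds equals the number of independent rings.
Ring-closure bonds here: 2.

2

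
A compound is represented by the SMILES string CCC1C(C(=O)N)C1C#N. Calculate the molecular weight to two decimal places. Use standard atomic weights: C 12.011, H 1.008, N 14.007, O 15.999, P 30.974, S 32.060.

First, the molecular formula is C7H10N2O (counting implicit H from valence).
  C: 7 × 12.011 = 84.077
  H: 10 × 1.008 = 10.080
  N: 2 × 14.007 = 28.014
  O: 1 × 15.999 = 15.999
Sum: 7×12.011 + 10×1.008 + 2×14.007 + 1×15.999 = 138.170 → 138.17 g/mol.

138.17 g/mol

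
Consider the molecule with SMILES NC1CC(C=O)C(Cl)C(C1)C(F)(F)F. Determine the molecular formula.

C8H11ClF3NO

Walk through each heavy atom and fill implicit hydrogens from standard valence (C 4, N 3, O 2, S 2, halogen 1):
  atom 1: N, bond orders sum to 1 (valence 3) → 2 H
  atom 2: C, bond orders sum to 3 (valence 4) → 1 H
  atom 3: C, bond orders sum to 2 (valence 4) → 2 H
  atom 4: C, bond orders sum to 3 (valence 4) → 1 H
  atom 5: C, bond orders sum to 3 (valence 4) → 1 H
  atom 6: O, bond orders sum to 2 (valence 2) → 0 H
  atom 7: C, bond orders sum to 3 (valence 4) → 1 H
  atom 8: Cl (halogen, monovalent) → 0 H
  atom 9: C, bond orders sum to 3 (valence 4) → 1 H
  atom 10: C, bond orders sum to 2 (valence 4) → 2 H
  atom 11: C, bond orders sum to 4 (valence 4) → 0 H
  atom 12: F (halogen, monovalent) → 0 H
  atom 13: F (halogen, monovalent) → 0 H
  atom 14: F (halogen, monovalent) → 0 H
Totals → C:8, H:11, Cl:1, F:3, N:1, O:1.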